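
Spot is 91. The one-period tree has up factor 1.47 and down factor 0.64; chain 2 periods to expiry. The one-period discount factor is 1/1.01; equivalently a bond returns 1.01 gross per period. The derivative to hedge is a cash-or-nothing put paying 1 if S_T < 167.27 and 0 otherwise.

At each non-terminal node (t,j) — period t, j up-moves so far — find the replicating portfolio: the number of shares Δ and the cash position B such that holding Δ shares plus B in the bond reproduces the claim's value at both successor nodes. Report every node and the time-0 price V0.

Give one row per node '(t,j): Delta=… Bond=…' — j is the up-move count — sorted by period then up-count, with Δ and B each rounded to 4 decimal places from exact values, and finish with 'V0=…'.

The replicating-portfolio and risk-neutral prices coincide; use p* = (1.01−0.64)/(1.47−0.64) = 0.4458 for the latter.
At expiry t=2: V(2,0)=1.0000, V(2,1)=1.0000, V(2,2)=0.0000
Node (1,0) S=58.2400: V=(p*·1.0000+(1−p*)·1.0000)/1.01=0.9901; Δ=(1.0000−1.0000)/(85.6128−37.2736)=0.0000; B=V−Δ·S=0.9901
Node (1,1) S=133.7700: V=(p*·0.0000+(1−p*)·1.0000)/1.01=0.5487; Δ=(0.0000−1.0000)/(196.6419−85.6128)=-0.0090; B=V−Δ·S=1.7535
Node (0,0) S=91.0000: V=(p*·0.5487+(1−p*)·0.9901)/1.01=0.7855; Δ=(0.5487−0.9901)/(133.7700−58.2400)=-0.0058; B=V−Δ·S=1.3173
Check: Δ(0,0)·S0 + B(0,0) = 0.7855 = V0.

(0,0): Delta=-0.0058 Bond=1.3173
(1,0): Delta=0.0000 Bond=0.9901
(1,1): Delta=-0.0090 Bond=1.7535
V0=0.7855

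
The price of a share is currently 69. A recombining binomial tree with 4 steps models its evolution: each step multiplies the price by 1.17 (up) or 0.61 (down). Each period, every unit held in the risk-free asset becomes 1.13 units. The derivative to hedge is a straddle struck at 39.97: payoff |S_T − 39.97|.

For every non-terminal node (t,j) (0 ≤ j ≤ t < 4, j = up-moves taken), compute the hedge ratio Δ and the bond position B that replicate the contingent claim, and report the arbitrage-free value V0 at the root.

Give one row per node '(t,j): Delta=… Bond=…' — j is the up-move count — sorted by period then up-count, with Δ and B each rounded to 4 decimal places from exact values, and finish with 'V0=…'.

(0,0): Delta=0.9593 Bond=-21.5156
(1,0): Delta=0.5724 Bond=-8.0245
(1,1): Delta=0.9749 Bond=-25.5655
(2,0): Delta=-1.0000 Bond=31.3024
(2,1): Delta=0.6354 Bond=-12.1731
(2,2): Delta=0.9885 Bond=-30.1749
(3,0): Delta=-1.0000 Bond=35.3717
(3,1): Delta=-1.0000 Bond=35.3717
(3,2): Delta=0.7010 Bond=-17.5346
(3,3): Delta=1.0000 Bond=-35.3717
V0=44.6787

Risk-neutral probability p* = (R−d)/(u−d) = (1.13−0.61)/(1.17−0.61) = 0.9286.
Payoff layer (t=4): V(4,0)=30.4164, V(4,1)=21.6458, V(4,2)=4.8236, V(4,3)=27.4419, V(4,4)=89.3282
  t=3,j=0: stock 15.6617 → up 18.3242 (V=21.6458), down 9.5536 (V=30.4164). Price 19.7100; hedge Δ=-1.0000, bond B=35.3717.
  t=3,j=1: stock 30.0396 → up 35.1464 (V=4.8236), down 18.3242 (V=21.6458). Price 5.3320; hedge Δ=-1.0000, bond B=35.3717.
  t=3,j=2: stock 57.6170 → up 67.4119 (V=27.4419), down 35.1464 (V=4.8236). Price 22.8551; hedge Δ=0.7010, bond B=-17.5346.
  t=3,j=3: stock 110.5113 → up 129.2982 (V=89.3282), down 67.4119 (V=27.4419). Price 75.1396; hedge Δ=1.0000, bond B=-35.3717.
  t=2,j=0: stock 25.6749 → up 30.0396 (V=5.3320), down 15.6617 (V=19.7100). Price 5.6275; hedge Δ=-1.0000, bond B=31.3024.
  t=2,j=1: stock 49.2453 → up 57.6170 (V=22.8551), down 30.0396 (V=5.3320). Price 19.1181; hedge Δ=0.6354, bond B=-12.1731.
  t=2,j=2: stock 94.4541 → up 110.5113 (V=75.1396), down 57.6170 (V=22.8551). Price 63.1903; hedge Δ=0.9885, bond B=-30.1749.
  t=1,j=0: stock 42.0900 → up 49.2453 (V=19.1181), down 25.6749 (V=5.6275). Price 16.0659; hedge Δ=0.5724, bond B=-8.0245.
  t=1,j=1: stock 80.7300 → up 94.4541 (V=63.1903), down 49.2453 (V=19.1181). Price 53.1347; hedge Δ=0.9749, bond B=-25.5655.
  t=0,j=0: stock 69.0000 → up 80.7300 (V=53.1347), down 42.0900 (V=16.0659). Price 44.6787; hedge Δ=0.9593, bond B=-21.5156.
Check: Δ(0,0)·S0 + B(0,0) = 44.6787 = V0.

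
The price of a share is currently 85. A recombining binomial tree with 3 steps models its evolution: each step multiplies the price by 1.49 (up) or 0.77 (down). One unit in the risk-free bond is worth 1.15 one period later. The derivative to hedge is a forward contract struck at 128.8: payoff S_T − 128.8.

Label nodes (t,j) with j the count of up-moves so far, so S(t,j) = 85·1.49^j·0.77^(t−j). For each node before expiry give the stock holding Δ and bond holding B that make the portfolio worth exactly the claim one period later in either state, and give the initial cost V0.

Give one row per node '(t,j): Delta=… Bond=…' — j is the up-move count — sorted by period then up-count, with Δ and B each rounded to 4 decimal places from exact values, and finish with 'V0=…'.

Risk-neutral probability p* = (R−d)/(u−d) = (1.15−0.77)/(1.49−0.77) = 0.5278.
Terminal payoffs: V(3,0)=-89.9947, V(3,1)=-53.7092, V(3,2)=16.5055, V(3,3)=152.3757
(2,0): S=50.3965. Δ = (V_up−V_dn)/(S_up−S_dn) = (-53.7092−-89.9947)/(75.0908−38.8053) = 1.0000. V = [p*·-53.7092 + (1−p*)·-89.9947]/1.15 = -61.6035. B = V − Δ·S = -112.0000.
(2,1): S=97.5205. Δ = (V_up−V_dn)/(S_up−S_dn) = (16.5055−-53.7092)/(145.3055−75.0908) = 1.0000. V = [p*·16.5055 + (1−p*)·-53.7092]/1.15 = -14.4795. B = V − Δ·S = -112.0000.
(2,2): S=188.7085. Δ = (V_up−V_dn)/(S_up−S_dn) = (152.3757−16.5055)/(281.1757−145.3055) = 1.0000. V = [p*·152.3757 + (1−p*)·16.5055]/1.15 = 76.7085. B = V − Δ·S = -112.0000.
(1,0): S=65.4500. Δ = (V_up−V_dn)/(S_up−S_dn) = (-14.4795−-61.6035)/(97.5205−50.3965) = 1.0000. V = [p*·-14.4795 + (1−p*)·-61.6035]/1.15 = -31.9413. B = V − Δ·S = -97.3913.
(1,1): S=126.6500. Δ = (V_up−V_dn)/(S_up−S_dn) = (76.7085−-14.4795)/(188.7085−97.5205) = 1.0000. V = [p*·76.7085 + (1−p*)·-14.4795]/1.15 = 29.2587. B = V − Δ·S = -97.3913.
(0,0): S=85.0000. Δ = (V_up−V_dn)/(S_up−S_dn) = (29.2587−-31.9413)/(126.6500−65.4500) = 1.0000. V = [p*·29.2587 + (1−p*)·-31.9413]/1.15 = 0.3119. B = V − Δ·S = -84.6881.
Root portfolio cost Δ·85+B reproduces V0=0.3119.

(0,0): Delta=1.0000 Bond=-84.6881
(1,0): Delta=1.0000 Bond=-97.3913
(1,1): Delta=1.0000 Bond=-97.3913
(2,0): Delta=1.0000 Bond=-112.0000
(2,1): Delta=1.0000 Bond=-112.0000
(2,2): Delta=1.0000 Bond=-112.0000
V0=0.3119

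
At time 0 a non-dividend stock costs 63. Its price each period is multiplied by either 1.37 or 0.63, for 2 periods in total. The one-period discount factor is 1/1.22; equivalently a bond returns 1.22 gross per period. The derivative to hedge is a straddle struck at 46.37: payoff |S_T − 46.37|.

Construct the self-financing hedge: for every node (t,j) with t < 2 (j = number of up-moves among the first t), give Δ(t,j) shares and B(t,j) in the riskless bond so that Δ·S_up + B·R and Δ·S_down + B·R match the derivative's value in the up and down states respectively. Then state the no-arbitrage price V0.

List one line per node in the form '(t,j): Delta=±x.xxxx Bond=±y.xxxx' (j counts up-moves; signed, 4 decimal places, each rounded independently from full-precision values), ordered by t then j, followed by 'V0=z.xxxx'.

Under the risk-neutral measure, an up-move has probability p* = (R−d)/(u−d) = 0.7973 and values discount at R = 1.22.
Payoff layer (t=2): V(2,0)=21.3653, V(2,1)=8.0053, V(2,2)=71.8747
  t=1,j=0: stock 39.6900 → up 54.3753 (V=8.0053), down 25.0047 (V=21.3653). Price 8.7815; hedge Δ=-0.4549, bond B=26.8355.
  t=1,j=1: stock 86.3100 → up 118.2447 (V=71.8747), down 54.3753 (V=8.0053). Price 48.3018; hedge Δ=1.0000, bond B=-38.0082.
  t=0,j=0: stock 63.0000 → up 86.3100 (V=48.3018), down 39.6900 (V=8.7815). Price 33.0254; hedge Δ=0.8477, bond B=-20.3805.
Check: Δ(0,0)·S0 + B(0,0) = 33.0254 = V0.

(0,0): Delta=0.8477 Bond=-20.3805
(1,0): Delta=-0.4549 Bond=26.8355
(1,1): Delta=1.0000 Bond=-38.0082
V0=33.0254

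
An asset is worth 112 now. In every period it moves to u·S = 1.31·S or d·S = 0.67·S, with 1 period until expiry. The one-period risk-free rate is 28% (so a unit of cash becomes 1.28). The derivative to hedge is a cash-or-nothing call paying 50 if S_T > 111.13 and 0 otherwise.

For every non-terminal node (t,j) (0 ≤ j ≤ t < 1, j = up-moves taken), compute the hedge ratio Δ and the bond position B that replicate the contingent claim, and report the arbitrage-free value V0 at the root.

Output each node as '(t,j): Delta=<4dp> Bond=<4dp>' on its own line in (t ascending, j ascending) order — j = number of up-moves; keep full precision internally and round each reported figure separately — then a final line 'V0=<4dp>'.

(0,0): Delta=0.6975 Bond=-40.8936
V0=37.2314

The replicating-portfolio and risk-neutral prices coincide; use p* = (1.28−0.67)/(1.31−0.67) = 0.9531 for the latter.
Payoff layer (t=1): V(1,0)=0.0000, V(1,1)=50.0000
Node (0,0) S=112.0000: V=(p*·50.0000+(1−p*)·0.0000)/1.28=37.2314; Δ=(50.0000−0.0000)/(146.7200−75.0400)=0.6975; B=V−Δ·S=-40.8936
The time-0 hedge costs 37.2314, which is the no-arbitrage price.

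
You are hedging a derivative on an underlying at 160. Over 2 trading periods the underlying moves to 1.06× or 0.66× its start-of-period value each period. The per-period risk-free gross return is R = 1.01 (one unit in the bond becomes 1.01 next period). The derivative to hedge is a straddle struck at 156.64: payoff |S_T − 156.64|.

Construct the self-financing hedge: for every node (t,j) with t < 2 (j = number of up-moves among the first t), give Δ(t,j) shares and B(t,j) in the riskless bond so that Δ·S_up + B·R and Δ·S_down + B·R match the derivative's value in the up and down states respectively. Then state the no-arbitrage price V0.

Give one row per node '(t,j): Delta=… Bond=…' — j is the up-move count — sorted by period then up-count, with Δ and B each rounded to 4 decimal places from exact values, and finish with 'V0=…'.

Since d<R<u, set p* = (R−d)/(u−d) = 0.8750; price each node as the discounted p*-expectation of its children.
Terminal values V(2,·): V(2,0)=86.9440, V(2,1)=44.7040, V(2,2)=23.1360
  t=1,j=0: stock 105.6000 → up 111.9360 (V=44.7040), down 69.6960 (V=86.9440). Price 49.4891; hedge Δ=-1.0000, bond B=155.0891.
  t=1,j=1: stock 169.6000 → up 179.7760 (V=23.1360), down 111.9360 (V=44.7040). Price 25.5762; hedge Δ=-0.3179, bond B=79.4962.
  t=0,j=0: stock 160.0000 → up 169.6000 (V=25.5762), down 105.6000 (V=49.4891). Price 28.2825; hedge Δ=-0.3736, bond B=88.0647.
The time-0 hedge costs 28.2825, which is the no-arbitrage price.

(0,0): Delta=-0.3736 Bond=88.0647
(1,0): Delta=-1.0000 Bond=155.0891
(1,1): Delta=-0.3179 Bond=79.4962
V0=28.2825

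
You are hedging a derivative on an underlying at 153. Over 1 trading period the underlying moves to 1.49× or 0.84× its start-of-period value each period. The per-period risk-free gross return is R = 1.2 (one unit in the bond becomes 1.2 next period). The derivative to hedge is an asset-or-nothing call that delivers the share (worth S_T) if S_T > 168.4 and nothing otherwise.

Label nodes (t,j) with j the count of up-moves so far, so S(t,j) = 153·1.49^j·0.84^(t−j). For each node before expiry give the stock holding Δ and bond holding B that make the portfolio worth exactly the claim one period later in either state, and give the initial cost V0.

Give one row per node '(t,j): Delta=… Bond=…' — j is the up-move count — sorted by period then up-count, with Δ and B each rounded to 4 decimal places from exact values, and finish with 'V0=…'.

Under the risk-neutral measure, an up-move has probability p* = (R−d)/(u−d) = 0.5538 and values discount at R = 1.2.
At expiry t=1: V(1,0)=0.0000, V(1,1)=227.9700
Node (0,0) S=153.0000: V=(p*·227.9700+(1−p*)·0.0000)/1.2=105.2169; Δ=(227.9700−0.0000)/(227.9700−128.5200)=2.2923; B=V−Δ·S=-245.5062
The time-0 hedge costs 105.2169, which is the no-arbitrage price.

(0,0): Delta=2.2923 Bond=-245.5062
V0=105.2169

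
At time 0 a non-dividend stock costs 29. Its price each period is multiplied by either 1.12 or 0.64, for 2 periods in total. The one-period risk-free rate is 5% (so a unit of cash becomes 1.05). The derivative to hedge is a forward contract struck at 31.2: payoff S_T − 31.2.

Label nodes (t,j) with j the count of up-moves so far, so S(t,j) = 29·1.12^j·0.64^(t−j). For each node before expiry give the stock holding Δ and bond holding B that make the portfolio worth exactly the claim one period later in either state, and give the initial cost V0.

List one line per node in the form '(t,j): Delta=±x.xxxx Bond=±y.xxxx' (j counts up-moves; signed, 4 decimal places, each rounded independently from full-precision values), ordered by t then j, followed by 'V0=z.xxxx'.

(0,0): Delta=1.0000 Bond=-28.2993
(1,0): Delta=1.0000 Bond=-29.7143
(1,1): Delta=1.0000 Bond=-29.7143
V0=0.7007

The replicating-portfolio and risk-neutral prices coincide; use p* = (1.05−0.64)/(1.12−0.64) = 0.8542 for the latter.
Payoff layer (t=2): V(2,0)=-19.3216, V(2,1)=-10.4128, V(2,2)=5.1776
(1,0): S=18.5600. Δ = (V_up−V_dn)/(S_up−S_dn) = (-10.4128−-19.3216)/(20.7872−11.8784) = 1.0000. V = [p*·-10.4128 + (1−p*)·-19.3216]/1.05 = -11.1543. B = V − Δ·S = -29.7143.
(1,1): S=32.4800. Δ = (V_up−V_dn)/(S_up−S_dn) = (5.1776−-10.4128)/(36.3776−20.7872) = 1.0000. V = [p*·5.1776 + (1−p*)·-10.4128]/1.05 = 2.7657. B = V − Δ·S = -29.7143.
(0,0): S=29.0000. Δ = (V_up−V_dn)/(S_up−S_dn) = (2.7657−-11.1543)/(32.4800−18.5600) = 1.0000. V = [p*·2.7657 + (1−p*)·-11.1543]/1.05 = 0.7007. B = V − Δ·S = -28.2993.
Self-financing check: at every node Δ·S+B equals the discounted successor values.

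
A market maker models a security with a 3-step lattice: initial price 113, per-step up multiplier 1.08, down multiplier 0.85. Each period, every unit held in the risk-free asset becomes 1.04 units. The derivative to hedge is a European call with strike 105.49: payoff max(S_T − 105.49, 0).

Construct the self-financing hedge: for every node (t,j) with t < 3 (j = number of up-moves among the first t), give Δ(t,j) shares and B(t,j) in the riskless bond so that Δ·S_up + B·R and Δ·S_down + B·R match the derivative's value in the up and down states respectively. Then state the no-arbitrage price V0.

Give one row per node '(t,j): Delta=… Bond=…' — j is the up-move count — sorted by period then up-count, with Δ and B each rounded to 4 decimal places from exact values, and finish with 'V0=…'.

No-arbitrage ⇒ martingale measure with p* = (R−d)/(u−d) = 0.8261.
Terminal payoffs: V(3,0)=0.0000, V(3,1)=0.0000, V(3,2)=6.5427, V(3,3)=36.8575
  t=2,j=0: stock 81.6425 → up 88.1739 (V=0.0000), down 69.3961 (V=0.0000). Price 0.0000; hedge Δ=0.0000, bond B=0.0000.
  t=2,j=1: stock 103.7340 → up 112.0327 (V=6.5427), down 88.1739 (V=0.0000). Price 5.1970; hedge Δ=0.2742, bond B=-23.2496.
  t=2,j=2: stock 131.8032 → up 142.3475 (V=36.8575), down 112.0327 (V=6.5427). Price 30.3705; hedge Δ=1.0000, bond B=-101.4327.
  t=1,j=0: stock 96.0500 → up 103.7340 (V=5.1970), down 81.6425 (V=0.0000). Price 4.1280; hedge Δ=0.2352, bond B=-18.4675.
  t=1,j=1: stock 122.0400 → up 131.8032 (V=30.3705), down 103.7340 (V=5.1970). Price 24.9928; hedge Δ=0.8968, bond B=-84.4573.
  t=0,j=0: stock 113.0000 → up 122.0400 (V=24.9928), down 96.0500 (V=4.1280). Price 20.5424; hedge Δ=0.8028, bond B=-70.1739.
The time-0 hedge costs 20.5424, which is the no-arbitrage price.

(0,0): Delta=0.8028 Bond=-70.1739
(1,0): Delta=0.2352 Bond=-18.4675
(1,1): Delta=0.8968 Bond=-84.4573
(2,0): Delta=0.0000 Bond=0.0000
(2,1): Delta=0.2742 Bond=-23.2496
(2,2): Delta=1.0000 Bond=-101.4327
V0=20.5424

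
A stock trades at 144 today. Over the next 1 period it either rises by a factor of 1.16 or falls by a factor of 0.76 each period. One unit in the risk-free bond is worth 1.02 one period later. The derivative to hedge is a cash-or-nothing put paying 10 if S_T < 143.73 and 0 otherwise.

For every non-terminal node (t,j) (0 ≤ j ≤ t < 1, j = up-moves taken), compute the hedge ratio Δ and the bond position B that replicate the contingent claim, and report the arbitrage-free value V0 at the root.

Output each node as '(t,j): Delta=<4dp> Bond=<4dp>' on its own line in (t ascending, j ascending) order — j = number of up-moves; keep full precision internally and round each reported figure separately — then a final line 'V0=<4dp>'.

Under the risk-neutral measure, an up-move has probability p* = (R−d)/(u−d) = 0.6500 and values discount at R = 1.02.
Payoff layer (t=1): V(1,0)=10.0000, V(1,1)=0.0000
  t=0,j=0: stock 144.0000 → up 167.0400 (V=0.0000), down 109.4400 (V=10.0000). Price 3.4314; hedge Δ=-0.1736, bond B=28.4314.
Check: Δ(0,0)·S0 + B(0,0) = 3.4314 = V0.

(0,0): Delta=-0.1736 Bond=28.4314
V0=3.4314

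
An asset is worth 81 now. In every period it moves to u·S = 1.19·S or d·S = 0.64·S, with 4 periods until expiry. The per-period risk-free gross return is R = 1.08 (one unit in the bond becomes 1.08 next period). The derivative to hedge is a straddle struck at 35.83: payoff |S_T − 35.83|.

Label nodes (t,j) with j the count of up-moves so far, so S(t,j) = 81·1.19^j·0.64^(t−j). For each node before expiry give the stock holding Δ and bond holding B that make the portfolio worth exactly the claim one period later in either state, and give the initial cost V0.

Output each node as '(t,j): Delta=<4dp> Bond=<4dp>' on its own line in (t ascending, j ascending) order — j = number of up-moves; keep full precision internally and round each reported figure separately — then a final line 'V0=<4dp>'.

(0,0): Delta=0.9605 Bond=-22.6897
(1,0): Delta=0.7686 Bond=-14.5574
(1,1): Delta=0.9863 Bond=-26.9917
(2,0): Delta=-0.0945 Bond=12.9163
(2,1): Delta=0.8847 Bond=-22.8816
(2,2): Delta=1.0000 Bond=-30.7184
(3,0): Delta=-1.0000 Bond=33.1759
(3,1): Delta=0.0272 Bond=9.1430
(3,2): Delta=1.0000 Bond=-33.1759
(3,3): Delta=1.0000 Bond=-33.1759
V0=55.1137

The replicating-portfolio and risk-neutral prices coincide; use p* = (1.08−0.64)/(1.19−0.64) = 0.8000 for the latter.
At expiry t=4: V(4,0)=22.2405, V(4,1)=10.5619, V(4,2)=11.1528, V(4,3)=51.5286, V(4,4)=126.6025
Node (3,0) S=21.2337: V=(p*·10.5619+(1−p*)·22.2405)/1.08=11.9423; Δ=(10.5619−22.2405)/(25.2681−13.5895)=-1.0000; B=V−Δ·S=33.1759
Node (3,1) S=39.4813: V=(p*·11.1528+(1−p*)·10.5619)/1.08=10.2172; Δ=(11.1528−10.5619)/(46.9828−25.2681)=0.0272; B=V−Δ·S=9.1430
Node (3,2) S=73.4106: V=(p*·51.5286+(1−p*)·11.1528)/1.08=40.2347; Δ=(51.5286−11.1528)/(87.3586−46.9828)=1.0000; B=V−Δ·S=-33.1759
Node (3,3) S=136.4979: V=(p*·126.6025+(1−p*)·51.5286)/1.08=103.3220; Δ=(126.6025−51.5286)/(162.4325−87.3586)=1.0000; B=V−Δ·S=-33.1759
Node (2,0) S=33.1776: V=(p*·10.2172+(1−p*)·11.9423)/1.08=9.7799; Δ=(10.2172−11.9423)/(39.4813−21.2337)=-0.0945; B=V−Δ·S=12.9163
Node (2,1) S=61.6896: V=(p*·40.2347+(1−p*)·10.2172)/1.08=31.6956; Δ=(40.2347−10.2172)/(73.4106−39.4813)=0.8847; B=V−Δ·S=-22.8816
Node (2,2) S=114.7041: V=(p*·103.3220+(1−p*)·40.2347)/1.08=83.9857; Δ=(103.3220−40.2347)/(136.4979−73.4106)=1.0000; B=V−Δ·S=-30.7184
Node (1,0) S=51.8400: V=(p*·31.6956+(1−p*)·9.7799)/1.08=25.2893; Δ=(31.6956−9.7799)/(61.6896−33.1776)=0.7686; B=V−Δ·S=-14.5574
Node (1,1) S=96.3900: V=(p*·83.9857+(1−p*)·31.6956)/1.08=68.0811; Δ=(83.9857−31.6956)/(114.7041−61.6896)=0.9863; B=V−Δ·S=-26.9917
Node (0,0) S=81.0000: V=(p*·68.0811+(1−p*)·25.2893)/1.08=55.1137; Δ=(68.0811−25.2893)/(96.3900−51.8400)=0.9605; B=V−Δ·S=-22.6897
Check: Δ(0,0)·S0 + B(0,0) = 55.1137 = V0.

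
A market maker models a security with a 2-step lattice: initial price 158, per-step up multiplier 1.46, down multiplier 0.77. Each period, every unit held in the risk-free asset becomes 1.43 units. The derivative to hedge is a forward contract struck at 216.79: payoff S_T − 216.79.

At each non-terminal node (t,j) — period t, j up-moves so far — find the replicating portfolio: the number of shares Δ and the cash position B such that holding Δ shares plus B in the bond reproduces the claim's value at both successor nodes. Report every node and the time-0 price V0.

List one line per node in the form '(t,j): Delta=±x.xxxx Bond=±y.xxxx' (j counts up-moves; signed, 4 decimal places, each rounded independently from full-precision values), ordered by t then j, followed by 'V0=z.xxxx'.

The replicating-portfolio and risk-neutral prices coincide; use p* = (1.43−0.77)/(1.46−0.77) = 0.9565 for the latter.
Terminal values V(2,·): V(2,0)=-123.1118, V(2,1)=-39.1664, V(2,2)=120.0028
  t=1,j=0: stock 121.6600 → up 177.6236 (V=-39.1664), down 93.6782 (V=-123.1118). Price -29.9414; hedge Δ=1.0000, bond B=-151.6014.
  t=1,j=1: stock 230.6800 → up 336.7928 (V=120.0028), down 177.6236 (V=-39.1664). Price 79.0786; hedge Δ=1.0000, bond B=-151.6014.
  t=0,j=0: stock 158.0000 → up 230.6800 (V=79.0786), down 121.6600 (V=-29.9414). Price 51.9850; hedge Δ=1.0000, bond B=-106.0150.
Check: Δ(0,0)·S0 + B(0,0) = 51.9850 = V0.

(0,0): Delta=1.0000 Bond=-106.0150
(1,0): Delta=1.0000 Bond=-151.6014
(1,1): Delta=1.0000 Bond=-151.6014
V0=51.9850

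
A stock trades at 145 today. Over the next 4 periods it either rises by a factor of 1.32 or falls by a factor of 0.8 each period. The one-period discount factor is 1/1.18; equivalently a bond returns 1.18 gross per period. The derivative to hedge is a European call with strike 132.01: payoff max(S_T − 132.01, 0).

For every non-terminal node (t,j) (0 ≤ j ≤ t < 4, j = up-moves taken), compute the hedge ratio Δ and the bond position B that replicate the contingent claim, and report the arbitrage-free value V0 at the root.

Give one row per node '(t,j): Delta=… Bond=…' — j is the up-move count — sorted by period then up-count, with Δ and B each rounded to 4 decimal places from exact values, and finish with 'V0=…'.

(0,0): Delta=0.9503 Bond=-59.6836
(1,0): Delta=0.8073 Bond=-53.8436
(1,1): Delta=0.9822 Bond=-76.5363
(2,0): Delta=0.3810 Bond=-23.9682
(2,1): Delta=0.9025 Bond=-78.1128
(2,2): Delta=1.0000 Bond=-94.8075
(3,0): Delta=0.0000 Bond=0.0000
(3,1): Delta=0.4660 Bond=-38.7024
(3,2): Delta=1.0000 Bond=-111.8729
(3,3): Delta=1.0000 Bond=-111.8729
V0=78.1083

Under the risk-neutral measure, an up-move has probability p* = (R−d)/(u−d) = 0.7308 and values discount at R = 1.18.
Terminal values V(4,·): V(4,0)=0.0000, V(4,1)=0.0000, V(4,2)=29.6847, V(4,3)=134.7863, V(4,4)=308.2039
(3,0): S=74.2400. Δ = (V_up−V_dn)/(S_up−S_dn) = (0.0000−0.0000)/(97.9968−59.3920) = 0.0000. V = [p*·0.0000 + (1−p*)·0.0000]/1.18 = 0.0000. B = V − Δ·S = 0.0000.
(3,1): S=122.4960. Δ = (V_up−V_dn)/(S_up−S_dn) = (29.6847−0.0000)/(161.6947−97.9968) = 0.4660. V = [p*·29.6847 + (1−p*)·0.0000]/1.18 = 18.3836. B = V − Δ·S = -38.7024.
(3,2): S=202.1184. Δ = (V_up−V_dn)/(S_up−S_dn) = (134.7863−29.6847)/(266.7963−161.6947) = 1.0000. V = [p*·134.7863 + (1−p*)·29.6847]/1.18 = 90.2455. B = V − Δ·S = -111.8729.
(3,3): S=333.4954. Δ = (V_up−V_dn)/(S_up−S_dn) = (308.2039−134.7863)/(440.2139−266.7963) = 1.0000. V = [p*·308.2039 + (1−p*)·134.7863]/1.18 = 221.6225. B = V − Δ·S = -111.8729.
(2,0): S=92.8000. Δ = (V_up−V_dn)/(S_up−S_dn) = (18.3836−0.0000)/(122.4960−74.2400) = 0.3810. V = [p*·18.3836 + (1−p*)·0.0000]/1.18 = 11.3849. B = V − Δ·S = -23.9682.
(2,1): S=153.1200. Δ = (V_up−V_dn)/(S_up−S_dn) = (90.2455−18.3836)/(202.1184−122.4960) = 0.9025. V = [p*·90.2455 + (1−p*)·18.3836]/1.18 = 60.0831. B = V − Δ·S = -78.1128.
(2,2): S=252.6480. Δ = (V_up−V_dn)/(S_up−S_dn) = (221.6225−90.2455)/(333.4954−202.1184) = 1.0000. V = [p*·221.6225 + (1−p*)·90.2455]/1.18 = 157.8405. B = V − Δ·S = -94.8075.
(1,0): S=116.0000. Δ = (V_up−V_dn)/(S_up−S_dn) = (60.0831−11.3849)/(153.1200−92.8000) = 0.8073. V = [p*·60.0831 + (1−p*)·11.3849]/1.18 = 39.8068. B = V − Δ·S = -53.8436.
(1,1): S=191.4000. Δ = (V_up−V_dn)/(S_up−S_dn) = (157.8405−60.0831)/(252.6480−153.1200) = 0.9822. V = [p*·157.8405 + (1−p*)·60.0831]/1.18 = 111.4586. B = V − Δ·S = -76.5363.
(0,0): S=145.0000. Δ = (V_up−V_dn)/(S_up−S_dn) = (111.4586−39.8068)/(191.4000−116.0000) = 0.9503. V = [p*·111.4586 + (1−p*)·39.8068]/1.18 = 78.1083. B = V − Δ·S = -59.6836.
Self-financing check: at every node Δ·S+B equals the discounted successor values.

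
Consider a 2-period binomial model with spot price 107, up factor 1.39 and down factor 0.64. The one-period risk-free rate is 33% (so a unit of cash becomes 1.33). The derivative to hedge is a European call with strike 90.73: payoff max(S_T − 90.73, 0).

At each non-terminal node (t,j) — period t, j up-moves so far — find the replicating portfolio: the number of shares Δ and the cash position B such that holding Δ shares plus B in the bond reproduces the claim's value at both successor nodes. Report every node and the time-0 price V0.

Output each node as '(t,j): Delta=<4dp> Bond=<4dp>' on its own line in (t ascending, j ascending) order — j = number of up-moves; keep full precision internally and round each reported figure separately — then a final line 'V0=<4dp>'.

(0,0): Delta=0.9648 Bond=-47.3604
(1,0): Delta=0.0868 Bond=-2.8598
(1,1): Delta=1.0000 Bond=-68.2180
V0=55.8779

Risk-neutral probability p* = (R−d)/(u−d) = (1.33−0.64)/(1.39−0.64) = 0.9200.
Terminal values V(2,·): V(2,0)=0.0000, V(2,1)=4.4572, V(2,2)=116.0047
Node (1,0) S=68.4800: V=(p*·4.4572+(1−p*)·0.0000)/1.33=3.0832; Δ=(4.4572−0.0000)/(95.1872−43.8272)=0.0868; B=V−Δ·S=-2.8598
Node (1,1) S=148.7300: V=(p*·116.0047+(1−p*)·4.4572)/1.33=80.5120; Δ=(116.0047−4.4572)/(206.7347−95.1872)=1.0000; B=V−Δ·S=-68.2180
Node (0,0) S=107.0000: V=(p*·80.5120+(1−p*)·3.0832)/1.33=55.8779; Δ=(80.5120−3.0832)/(148.7300−68.4800)=0.9648; B=V−Δ·S=-47.3604
Check: Δ(0,0)·S0 + B(0,0) = 55.8779 = V0.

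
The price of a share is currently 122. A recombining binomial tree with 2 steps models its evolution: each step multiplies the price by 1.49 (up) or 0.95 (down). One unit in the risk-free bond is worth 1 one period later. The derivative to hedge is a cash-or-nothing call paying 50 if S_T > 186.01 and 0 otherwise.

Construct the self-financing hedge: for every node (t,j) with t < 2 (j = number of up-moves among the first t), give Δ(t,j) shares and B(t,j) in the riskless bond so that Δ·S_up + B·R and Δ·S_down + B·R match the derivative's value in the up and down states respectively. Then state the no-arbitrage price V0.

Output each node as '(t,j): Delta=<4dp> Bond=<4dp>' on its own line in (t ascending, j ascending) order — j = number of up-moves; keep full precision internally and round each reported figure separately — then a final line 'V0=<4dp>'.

(0,0): Delta=0.0703 Bond=-8.1447
(1,0): Delta=0.0000 Bond=0.0000
(1,1): Delta=0.5094 Bond=-87.9630
V0=0.4287

The replicating-portfolio and risk-neutral prices coincide; use p* = (1−0.95)/(1.49−0.95) = 0.0926 for the latter.
Payoff layer (t=2): V(2,0)=0.0000, V(2,1)=0.0000, V(2,2)=50.0000
Node (1,0) S=115.9000: V=(p*·0.0000+(1−p*)·0.0000)/1=0.0000; Δ=(0.0000−0.0000)/(172.6910−110.1050)=0.0000; B=V−Δ·S=0.0000
Node (1,1) S=181.7800: V=(p*·50.0000+(1−p*)·0.0000)/1=4.6296; Δ=(50.0000−0.0000)/(270.8522−172.6910)=0.5094; B=V−Δ·S=-87.9630
Node (0,0) S=122.0000: V=(p*·4.6296+(1−p*)·0.0000)/1=0.4287; Δ=(4.6296−0.0000)/(181.7800−115.9000)=0.0703; B=V−Δ·S=-8.1447
Self-financing check: at every node Δ·S+B equals the discounted successor values.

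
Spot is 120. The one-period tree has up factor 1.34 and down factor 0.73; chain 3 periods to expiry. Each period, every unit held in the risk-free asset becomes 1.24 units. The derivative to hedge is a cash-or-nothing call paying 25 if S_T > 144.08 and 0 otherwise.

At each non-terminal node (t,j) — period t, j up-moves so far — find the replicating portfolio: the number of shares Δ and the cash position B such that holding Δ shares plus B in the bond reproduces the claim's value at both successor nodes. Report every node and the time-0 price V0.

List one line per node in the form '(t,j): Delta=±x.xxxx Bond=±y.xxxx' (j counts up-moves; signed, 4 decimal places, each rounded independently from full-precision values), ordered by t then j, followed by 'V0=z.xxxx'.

Since d<R<u, set p* = (R−d)/(u−d) = 0.8361; price each node as the discounted p*-expectation of its children.
Terminal payoffs: V(3,0)=0.0000, V(3,1)=0.0000, V(3,2)=25.0000, V(3,3)=25.0000
(2,0): S=63.9480. Δ = (V_up−V_dn)/(S_up−S_dn) = (0.0000−0.0000)/(85.6903−46.6820) = 0.0000. V = [p*·0.0000 + (1−p*)·0.0000]/1.24 = 0.0000. B = V − Δ·S = 0.0000.
(2,1): S=117.3840. Δ = (V_up−V_dn)/(S_up−S_dn) = (25.0000−0.0000)/(157.2946−85.6903) = 0.3491. V = [p*·25.0000 + (1−p*)·0.0000]/1.24 = 16.8562. B = V − Δ·S = -24.1274.
(2,2): S=215.4720. Δ = (V_up−V_dn)/(S_up−S_dn) = (25.0000−25.0000)/(288.7325−157.2946) = 0.0000. V = [p*·25.0000 + (1−p*)·25.0000]/1.24 = 20.1613. B = V − Δ·S = 20.1613.
(1,0): S=87.6000. Δ = (V_up−V_dn)/(S_up−S_dn) = (16.8562−0.0000)/(117.3840−63.9480) = 0.3154. V = [p*·16.8562 + (1−p*)·0.0000]/1.24 = 11.3652. B = V − Δ·S = -16.2678.
(1,1): S=160.8000. Δ = (V_up−V_dn)/(S_up−S_dn) = (20.1613−16.8562)/(215.4720−117.3840) = 0.0337. V = [p*·20.1613 + (1−p*)·16.8562]/1.24 = 15.8221. B = V − Δ·S = 10.4039.
(0,0): S=120.0000. Δ = (V_up−V_dn)/(S_up−S_dn) = (15.8221−11.3652)/(160.8000−87.6000) = 0.0609. V = [p*·15.8221 + (1−p*)·11.3652]/1.24 = 12.1706. B = V − Δ·S = 4.8641.
Root portfolio cost Δ·120+B reproduces V0=12.1706.

(0,0): Delta=0.0609 Bond=4.8641
(1,0): Delta=0.3154 Bond=-16.2678
(1,1): Delta=0.0337 Bond=10.4039
(2,0): Delta=0.0000 Bond=0.0000
(2,1): Delta=0.3491 Bond=-24.1274
(2,2): Delta=0.0000 Bond=20.1613
V0=12.1706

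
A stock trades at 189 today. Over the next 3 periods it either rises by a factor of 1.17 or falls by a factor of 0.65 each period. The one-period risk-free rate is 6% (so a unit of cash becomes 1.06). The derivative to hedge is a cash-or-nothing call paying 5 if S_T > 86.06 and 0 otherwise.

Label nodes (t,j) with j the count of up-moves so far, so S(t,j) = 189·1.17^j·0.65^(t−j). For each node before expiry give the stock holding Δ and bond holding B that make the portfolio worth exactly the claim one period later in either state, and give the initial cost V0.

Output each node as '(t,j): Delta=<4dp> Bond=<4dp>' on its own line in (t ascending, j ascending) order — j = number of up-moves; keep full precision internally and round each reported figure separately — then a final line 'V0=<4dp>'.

(0,0): Delta=0.0020 Bond=3.7754
(1,0): Delta=0.0156 Bond=2.3320
(1,1): Delta=0.0000 Bond=4.4500
(2,0): Delta=0.1204 Bond=-5.8962
(2,1): Delta=0.0000 Bond=4.7170
(2,2): Delta=0.0000 Bond=4.7170
V0=4.1584

Under the risk-neutral measure, an up-move has probability p* = (R−d)/(u−d) = 0.7885 and values discount at R = 1.06.
At expiry t=3: V(3,0)=0.0000, V(3,1)=5.0000, V(3,2)=5.0000, V(3,3)=5.0000
Node (2,0) S=79.8525: V=(p*·5.0000+(1−p*)·0.0000)/1.06=3.7192; Δ=(5.0000−0.0000)/(93.4274−51.9041)=0.1204; B=V−Δ·S=-5.8962
Node (2,1) S=143.7345: V=(p*·5.0000+(1−p*)·5.0000)/1.06=4.7170; Δ=(5.0000−5.0000)/(168.1694−93.4274)=0.0000; B=V−Δ·S=4.7170
Node (2,2) S=258.7221: V=(p*·5.0000+(1−p*)·5.0000)/1.06=4.7170; Δ=(5.0000−5.0000)/(302.7049−168.1694)=0.0000; B=V−Δ·S=4.7170
Node (1,0) S=122.8500: V=(p*·4.7170+(1−p*)·3.7192)/1.06=4.2509; Δ=(4.7170−3.7192)/(143.7345−79.8525)=0.0156; B=V−Δ·S=2.3320
Node (1,1) S=221.1300: V=(p*·4.7170+(1−p*)·4.7170)/1.06=4.4500; Δ=(4.7170−4.7170)/(258.7221−143.7345)=0.0000; B=V−Δ·S=4.4500
Node (0,0) S=189.0000: V=(p*·4.4500+(1−p*)·4.2509)/1.06=4.1584; Δ=(4.4500−4.2509)/(221.1300−122.8500)=0.0020; B=V−Δ·S=3.7754
Root portfolio cost Δ·189+B reproduces V0=4.1584.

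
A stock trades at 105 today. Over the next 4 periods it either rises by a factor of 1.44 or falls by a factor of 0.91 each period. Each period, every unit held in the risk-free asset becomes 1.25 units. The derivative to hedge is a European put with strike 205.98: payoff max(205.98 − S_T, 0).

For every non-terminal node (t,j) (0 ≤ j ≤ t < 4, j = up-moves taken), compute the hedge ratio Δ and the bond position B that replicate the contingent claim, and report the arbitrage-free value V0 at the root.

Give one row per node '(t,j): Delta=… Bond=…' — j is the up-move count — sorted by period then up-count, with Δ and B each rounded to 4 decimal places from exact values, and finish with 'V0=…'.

The replicating-portfolio and risk-neutral prices coincide; use p* = (1.25−0.91)/(1.44−0.91) = 0.6415 for the latter.
Terminal values V(4,·): V(4,0)=133.9763, V(4,1)=92.0401, V(4,2)=25.6794, V(4,3)=0.0000, V(4,4)=0.0000
Node (3,0) S=79.1250: V=(p*·92.0401+(1−p*)·133.9763)/1.25=85.6590; Δ=(92.0401−133.9763)/(113.9399−72.0037)=-1.0000; B=V−Δ·S=164.7840
Node (3,1) S=125.2087: V=(p*·25.6794+(1−p*)·92.0401)/1.25=39.5753; Δ=(25.6794−92.0401)/(180.3006−113.9399)=-1.0000; B=V−Δ·S=164.7840
Node (3,2) S=198.1325: V=(p*·0.0000+(1−p*)·25.6794)/1.25=7.3647; Δ=(0.0000−25.6794)/(285.3108−180.3006)=-0.2445; B=V−Δ·S=55.8165
Node (3,3) S=313.5283: V=(p*·0.0000+(1−p*)·0.0000)/1.25=0.0000; Δ=(0.0000−0.0000)/(451.4808−285.3108)=0.0000; B=V−Δ·S=0.0000
Node (2,0) S=86.9505: V=(p*·39.5753+(1−p*)·85.6590)/1.25=44.8767; Δ=(39.5753−85.6590)/(125.2087−79.1250)=-1.0000; B=V−Δ·S=131.8272
Node (2,1) S=137.5920: V=(p*·7.3647+(1−p*)·39.5753)/1.25=15.1295; Δ=(7.3647−39.5753)/(198.1325−125.2087)=-0.4417; B=V−Δ·S=75.9042
Node (2,2) S=217.7280: V=(p*·0.0000+(1−p*)·7.3647)/1.25=2.1121; Δ=(0.0000−7.3647)/(313.5283−198.1325)=-0.0638; B=V−Δ·S=16.0077
Node (1,0) S=95.5500: V=(p*·15.1295+(1−p*)·44.8767)/1.25=20.6349; Δ=(15.1295−44.8767)/(137.5920−86.9505)=-0.5874; B=V−Δ·S=76.7617
Node (1,1) S=151.2000: V=(p*·2.1121+(1−p*)·15.1295)/1.25=5.4230; Δ=(2.1121−15.1295)/(217.7280−137.5920)=-0.1624; B=V−Δ·S=29.9841
Node (0,0) S=105.0000: V=(p*·5.4230+(1−p*)·20.6349)/1.25=8.7010; Δ=(5.4230−20.6349)/(151.2000−95.5500)=-0.2733; B=V−Δ·S=37.4027
Root portfolio cost Δ·105+B reproduces V0=8.7010.

(0,0): Delta=-0.2733 Bond=37.4027
(1,0): Delta=-0.5874 Bond=76.7617
(1,1): Delta=-0.1624 Bond=29.9841
(2,0): Delta=-1.0000 Bond=131.8272
(2,1): Delta=-0.4417 Bond=75.9042
(2,2): Delta=-0.0638 Bond=16.0077
(3,0): Delta=-1.0000 Bond=164.7840
(3,1): Delta=-1.0000 Bond=164.7840
(3,2): Delta=-0.2445 Bond=55.8165
(3,3): Delta=0.0000 Bond=0.0000
V0=8.7010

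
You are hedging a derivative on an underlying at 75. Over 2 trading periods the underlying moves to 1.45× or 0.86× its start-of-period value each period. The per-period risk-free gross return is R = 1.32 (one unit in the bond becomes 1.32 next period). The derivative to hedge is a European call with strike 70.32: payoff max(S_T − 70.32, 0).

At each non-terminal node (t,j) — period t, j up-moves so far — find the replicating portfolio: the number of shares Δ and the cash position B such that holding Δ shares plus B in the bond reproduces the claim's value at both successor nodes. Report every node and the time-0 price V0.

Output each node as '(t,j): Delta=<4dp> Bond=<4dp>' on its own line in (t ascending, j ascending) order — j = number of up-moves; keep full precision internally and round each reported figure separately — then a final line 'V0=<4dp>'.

The replicating-portfolio and risk-neutral prices coincide; use p* = (1.32−0.86)/(1.45−0.86) = 0.7797 for the latter.
At expiry t=2: V(2,0)=0.0000, V(2,1)=23.2050, V(2,2)=87.3675
Node (1,0) S=64.5000: V=(p*·23.2050+(1−p*)·0.0000)/1.32=13.7061; Δ=(23.2050−0.0000)/(93.5250−55.4700)=0.6098; B=V−Δ·S=-25.6244
Node (1,1) S=108.7500: V=(p*·87.3675+(1−p*)·23.2050)/1.32=55.4773; Δ=(87.3675−23.2050)/(157.6875−93.5250)=1.0000; B=V−Δ·S=-53.2727
Node (0,0) S=75.0000: V=(p*·55.4773+(1−p*)·13.7061)/1.32=35.0556; Δ=(55.4773−13.7061)/(108.7500−64.5000)=0.9440; B=V−Δ·S=-35.7430
Self-financing check: at every node Δ·S+B equals the discounted successor values.

(0,0): Delta=0.9440 Bond=-35.7430
(1,0): Delta=0.6098 Bond=-25.6244
(1,1): Delta=1.0000 Bond=-53.2727
V0=35.0556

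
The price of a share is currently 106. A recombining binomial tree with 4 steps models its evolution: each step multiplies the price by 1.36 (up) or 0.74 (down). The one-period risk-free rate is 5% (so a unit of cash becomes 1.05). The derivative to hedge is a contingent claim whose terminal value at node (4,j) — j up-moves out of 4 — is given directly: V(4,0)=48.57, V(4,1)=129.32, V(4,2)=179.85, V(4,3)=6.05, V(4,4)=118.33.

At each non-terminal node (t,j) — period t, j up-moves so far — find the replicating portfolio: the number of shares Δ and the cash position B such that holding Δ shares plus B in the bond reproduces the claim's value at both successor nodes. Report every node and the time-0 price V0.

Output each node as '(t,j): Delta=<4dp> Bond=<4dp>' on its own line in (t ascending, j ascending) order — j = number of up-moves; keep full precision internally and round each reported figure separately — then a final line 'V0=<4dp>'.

(0,0): Delta=-0.2905 Bond=122.6984
(1,0): Delta=0.0373 Bond=103.1205
(1,1): Delta=-0.4688 Bond=154.5461
(2,0): Delta=1.7371 Bond=9.6150
(2,1): Delta=-0.8875 Bond=206.9382
(2,2): Delta=-0.2410 Bond=117.6087
(3,0): Delta=3.0321 Bond=-45.5324
(3,1): Delta=1.0324 Bond=65.7238
(3,2): Delta=-1.9322 Bond=368.8464
(3,3): Delta=0.6792 Bond=-121.8682
V0=91.9103

The replicating-portfolio and risk-neutral prices coincide; use p* = (1.05−0.74)/(1.36−0.74) = 0.5000 for the latter.
Payoff layer (t=4): V(4,0)=48.5700, V(4,1)=129.3200, V(4,2)=179.8500, V(4,3)=6.0500, V(4,4)=118.3300
Node (3,0) S=42.9537: V=(p*·129.3200+(1−p*)·48.5700)/1.05=84.7095; Δ=(129.3200−48.5700)/(58.4171−31.7858)=3.0321; B=V−Δ·S=-45.5324
Node (3,1) S=78.9420: V=(p*·179.8500+(1−p*)·129.3200)/1.05=147.2238; Δ=(179.8500−129.3200)/(107.3611−58.4171)=1.0324; B=V−Δ·S=65.7238
Node (3,2) S=145.0826: V=(p*·6.0500+(1−p*)·179.8500)/1.05=88.5238; Δ=(6.0500−179.8500)/(197.3124−107.3611)=-1.9322; B=V−Δ·S=368.8464
Node (3,3) S=266.6383: V=(p*·118.3300+(1−p*)·6.0500)/1.05=59.2286; Δ=(118.3300−6.0500)/(362.6281−197.3124)=0.6792; B=V−Δ·S=-121.8682
Node (2,0) S=58.0456: V=(p*·147.2238+(1−p*)·84.7095)/1.05=110.4444; Δ=(147.2238−84.7095)/(78.9420−42.9537)=1.7371; B=V−Δ·S=9.6150
Node (2,1) S=106.6784: V=(p*·88.5238+(1−p*)·147.2238)/1.05=112.2608; Δ=(88.5238−147.2238)/(145.0826−78.9420)=-0.8875; B=V−Δ·S=206.9382
Node (2,2) S=196.0576: V=(p*·59.2286+(1−p*)·88.5238)/1.05=70.3583; Δ=(59.2286−88.5238)/(266.6383−145.0826)=-0.2410; B=V−Δ·S=117.6087
Node (1,0) S=78.4400: V=(p*·112.2608+(1−p*)·110.4444)/1.05=106.0501; Δ=(112.2608−110.4444)/(106.6784−58.0456)=0.0373; B=V−Δ·S=103.1205
Node (1,1) S=144.1600: V=(p*·70.3583+(1−p*)·112.2608)/1.05=86.9615; Δ=(70.3583−112.2608)/(196.0576−106.6784)=-0.4688; B=V−Δ·S=154.5461
Node (0,0) S=106.0000: V=(p*·86.9615+(1−p*)·106.0501)/1.05=91.9103; Δ=(86.9615−106.0501)/(144.1600−78.4400)=-0.2905; B=V−Δ·S=122.6984
Self-financing check: at every node Δ·S+B equals the discounted successor values.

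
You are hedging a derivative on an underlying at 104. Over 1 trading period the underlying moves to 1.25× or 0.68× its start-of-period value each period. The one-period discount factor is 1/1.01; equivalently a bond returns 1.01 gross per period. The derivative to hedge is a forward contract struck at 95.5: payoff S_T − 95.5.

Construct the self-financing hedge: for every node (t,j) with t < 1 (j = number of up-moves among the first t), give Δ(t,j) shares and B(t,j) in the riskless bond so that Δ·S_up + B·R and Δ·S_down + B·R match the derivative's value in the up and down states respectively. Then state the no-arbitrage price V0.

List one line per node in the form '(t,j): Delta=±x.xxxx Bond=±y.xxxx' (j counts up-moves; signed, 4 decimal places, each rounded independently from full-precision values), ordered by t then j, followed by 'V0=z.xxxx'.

Risk-neutral probability p* = (R−d)/(u−d) = (1.01−0.68)/(1.25−0.68) = 0.5789.
Payoff layer (t=1): V(1,0)=-24.7800, V(1,1)=34.5000
Node (0,0) S=104.0000: V=(p*·34.5000+(1−p*)·-24.7800)/1.01=9.4455; Δ=(34.5000−-24.7800)/(130.0000−70.7200)=1.0000; B=V−Δ·S=-94.5545
Each (Δ,B) replicates both successor values, so the strategy is self-financing and V0 is arbitrage-free.

(0,0): Delta=1.0000 Bond=-94.5545
V0=9.4455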